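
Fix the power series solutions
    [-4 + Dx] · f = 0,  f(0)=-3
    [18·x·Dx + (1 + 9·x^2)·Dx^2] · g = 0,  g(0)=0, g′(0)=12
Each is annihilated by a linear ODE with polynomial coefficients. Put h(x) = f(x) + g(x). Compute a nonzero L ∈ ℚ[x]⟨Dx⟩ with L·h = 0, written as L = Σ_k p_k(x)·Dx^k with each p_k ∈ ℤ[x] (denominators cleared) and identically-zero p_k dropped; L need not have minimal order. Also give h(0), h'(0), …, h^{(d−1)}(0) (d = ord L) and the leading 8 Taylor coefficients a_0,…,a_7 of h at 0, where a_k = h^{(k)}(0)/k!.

L = (36 - 144·x - 972·x^2 - 1296·x^3)·Dx + (-17 + 99·x^2 - 648·x^4)·Dx^2 + (2 + 9·x + 36·x^2 + 81·x^3 + 162·x^4)·Dx^3  (order 3).
h: a_k = -3, 0, -24, -68, -32, 844/5, -256/15, -18892/15, …
ICs: h(0) = -3, h′(0) = 0, h′′(0) = -48.

f: a_k = -3, -12, -24, -32, -32, -128/5, -256/15, -1024/105, …
g: a_k = 0, 12, 0, -36, 0, 972/5, 0, -8748/7, …
f+g: L₀ = lclm(L_f,L_g), ord ≤ 1+2.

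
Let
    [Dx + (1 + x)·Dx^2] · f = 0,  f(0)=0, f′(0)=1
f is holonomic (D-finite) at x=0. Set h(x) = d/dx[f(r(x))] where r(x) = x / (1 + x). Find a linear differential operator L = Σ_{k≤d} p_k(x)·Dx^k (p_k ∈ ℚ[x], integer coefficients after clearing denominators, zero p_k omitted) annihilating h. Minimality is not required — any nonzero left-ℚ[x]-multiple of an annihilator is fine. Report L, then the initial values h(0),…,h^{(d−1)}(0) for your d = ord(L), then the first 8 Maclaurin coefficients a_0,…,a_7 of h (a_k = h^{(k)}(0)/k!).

f: a_k = 0, 1, -1/2, 1/3, -1/4, 1/5, -1/6, 1/7, …
f∘r: x↦r, Dx↦Dx/r' in L_f ⇒ L₀.
Differentiate: ansatz ord ≤ ord L₀ ⇒ L.
L = (3 + 4·x) + (1 + 3·x + 2·x^2)·Dx  (order 1).
h: a_k = 1, -3, 7, -15, 31, -63, 127, -255, …
ICs: h(0) = 1.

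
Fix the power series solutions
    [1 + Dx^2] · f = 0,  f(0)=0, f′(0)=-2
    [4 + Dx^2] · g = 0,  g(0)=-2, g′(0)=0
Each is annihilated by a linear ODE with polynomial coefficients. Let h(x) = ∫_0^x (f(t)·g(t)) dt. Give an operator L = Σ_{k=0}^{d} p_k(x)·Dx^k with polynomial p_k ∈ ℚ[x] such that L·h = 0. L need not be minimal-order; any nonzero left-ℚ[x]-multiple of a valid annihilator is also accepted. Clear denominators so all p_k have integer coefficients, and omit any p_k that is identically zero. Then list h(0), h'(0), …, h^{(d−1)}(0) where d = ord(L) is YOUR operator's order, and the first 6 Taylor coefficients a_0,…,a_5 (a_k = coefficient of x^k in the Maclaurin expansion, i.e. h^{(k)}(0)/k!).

f: a_k = 0, -2, 0, 1/3, 0, -1/60, …
g: a_k = -2, 0, 4, 0, -4/3, 0, …
Sym-product of L_f,L_g gives L₀ (≤ ord 4).
h=∫h₀ ⇒ L = L₀·Dx.
L = 9·Dx + 10·Dx^3 + Dx^5  (order 5).
h: a_k = 0, 0, 2, 0, -13/6, 0, …
ICs: h(0) = 0, h′(0) = 0, h′′(0) = 4, h′′′(0) = 0, h′′′′(0) = -52.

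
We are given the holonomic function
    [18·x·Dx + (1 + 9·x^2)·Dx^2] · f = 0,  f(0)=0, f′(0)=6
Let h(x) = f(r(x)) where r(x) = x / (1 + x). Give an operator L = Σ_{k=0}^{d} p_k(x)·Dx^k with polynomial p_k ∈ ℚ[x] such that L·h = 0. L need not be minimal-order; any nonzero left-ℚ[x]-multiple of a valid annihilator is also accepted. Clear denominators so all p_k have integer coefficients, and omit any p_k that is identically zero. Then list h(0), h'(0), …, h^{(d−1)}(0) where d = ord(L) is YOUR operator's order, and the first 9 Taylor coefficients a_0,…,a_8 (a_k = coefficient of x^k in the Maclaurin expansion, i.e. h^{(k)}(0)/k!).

L = (2 + 20·x)·Dx + (1 + 2·x + 10·x^2)·Dx^2  (order 2).
h: a_k = 0, 6, -6, -12, 48, -24/5, -312, 3984/7, 1344, …
ICs: h(0) = 0, h′(0) = 6.

f: a_k = 0, 6, 0, -18, 0, 486/5, 0, -4374/7, 0, …
Change of var in L_f (x↦r) gives L₀.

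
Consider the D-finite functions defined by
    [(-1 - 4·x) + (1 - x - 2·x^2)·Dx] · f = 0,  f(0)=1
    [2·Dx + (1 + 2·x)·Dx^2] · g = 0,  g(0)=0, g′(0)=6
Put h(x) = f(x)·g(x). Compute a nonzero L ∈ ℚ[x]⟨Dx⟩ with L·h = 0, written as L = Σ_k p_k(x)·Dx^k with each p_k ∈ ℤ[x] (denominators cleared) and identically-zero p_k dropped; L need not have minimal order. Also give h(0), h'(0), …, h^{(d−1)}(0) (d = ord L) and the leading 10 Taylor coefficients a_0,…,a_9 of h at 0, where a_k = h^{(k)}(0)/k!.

L = (6 + 16·x) + (14·x + 20·x^2)·Dx + (-1 - x + 4·x^2 + 4·x^3)·Dx^2  (order 2).
h: a_k = 0, 6, 0, 20, 8, 336/5, 256/5, 8416/35, 1728/7, 94336/105, …
ICs: h(0) = 0, h′(0) = 6.

f: a_k = 1, 1, 3, 5, 11, 21, 43, 85, 171, 341, …
g: a_k = 0, 6, -6, 8, -12, 96/5, -32, 384/7, -96, 512/3, …
L₀ := L_f ⊗_s L_g (sym. prod.), ord ≤ 2.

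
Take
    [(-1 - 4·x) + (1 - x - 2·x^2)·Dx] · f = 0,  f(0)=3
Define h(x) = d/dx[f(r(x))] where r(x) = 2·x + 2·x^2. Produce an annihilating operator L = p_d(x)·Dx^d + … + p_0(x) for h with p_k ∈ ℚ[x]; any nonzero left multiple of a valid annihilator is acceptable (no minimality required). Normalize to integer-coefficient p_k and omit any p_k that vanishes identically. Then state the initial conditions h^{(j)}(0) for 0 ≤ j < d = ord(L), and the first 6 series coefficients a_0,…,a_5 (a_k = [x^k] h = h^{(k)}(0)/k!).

f: a_k = 3, 3, 9, 15, 33, 63, …
Change of var in L_f (x↦r) gives L₀.
h=h₀': d/dx-closure on L₀ ⇒ L.
L = (14 + 108·x + 444·x^2 + 1312·x^3 + 2256·x^4 + 1920·x^5 + 640·x^6) + (-1 - 8·x + 6·x^2 + 148·x^3 + 440·x^4 + 624·x^5 + 448·x^6 + 128·x^7)·Dx  (order 1).
h: a_k = 6, 84, 576, 3696, 22440, 129744, …
ICs: h(0) = 6.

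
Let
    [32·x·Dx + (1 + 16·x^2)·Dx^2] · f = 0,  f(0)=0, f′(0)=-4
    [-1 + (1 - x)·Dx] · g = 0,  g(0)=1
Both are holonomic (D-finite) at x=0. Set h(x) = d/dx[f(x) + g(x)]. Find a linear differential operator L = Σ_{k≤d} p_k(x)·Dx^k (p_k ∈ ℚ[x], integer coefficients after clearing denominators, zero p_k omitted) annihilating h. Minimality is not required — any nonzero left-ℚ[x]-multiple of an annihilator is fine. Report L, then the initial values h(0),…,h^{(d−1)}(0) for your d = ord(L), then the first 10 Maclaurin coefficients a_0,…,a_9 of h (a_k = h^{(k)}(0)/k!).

L = (32 - 128·x - 1536·x^2) + (-19 + 32·x + 656·x^2 - 1536·x^3)·Dx + (1 + 15·x + 240·x^3 - 256·x^4)·Dx^2  (order 2).
h: a_k = -3, 2, 67, 4, -1019, 6, 16391, 8, -262135, 10, …
ICs: h(0) = -3, h′(0) = 2.

f: a_k = 0, -4, 0, 64/3, 0, -1024/5, 0, 16384/7, 0, -262144/9, …
g: a_k = 1, 1, 1, 1, 1, 1, 1, 1, 1, 1, …
L₀ := lclm(L_f,L_g); ord L₀ ≤ 2+1.
h=h₀': d/dx-closure on L₀ ⇒ L.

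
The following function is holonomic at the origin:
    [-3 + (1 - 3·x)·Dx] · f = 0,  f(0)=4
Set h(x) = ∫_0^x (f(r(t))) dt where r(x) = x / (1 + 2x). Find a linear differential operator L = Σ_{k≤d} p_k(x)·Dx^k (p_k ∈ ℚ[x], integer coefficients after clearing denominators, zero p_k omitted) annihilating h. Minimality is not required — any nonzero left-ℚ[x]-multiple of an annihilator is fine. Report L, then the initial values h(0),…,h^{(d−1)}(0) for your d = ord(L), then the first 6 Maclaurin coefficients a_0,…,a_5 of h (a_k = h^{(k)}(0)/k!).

L = 3·Dx + (-1 - x + 2·x^2)·Dx^2  (order 2).
h: a_k = 0, 4, 6, 4, 3, 12/5, …
ICs: h(0) = 0, h′(0) = 4.

f: a_k = 4, 12, 36, 108, 324, 972, …
Change of var in L_f (x↦r) gives L₀.
∫: right-multiply L₀ by Dx.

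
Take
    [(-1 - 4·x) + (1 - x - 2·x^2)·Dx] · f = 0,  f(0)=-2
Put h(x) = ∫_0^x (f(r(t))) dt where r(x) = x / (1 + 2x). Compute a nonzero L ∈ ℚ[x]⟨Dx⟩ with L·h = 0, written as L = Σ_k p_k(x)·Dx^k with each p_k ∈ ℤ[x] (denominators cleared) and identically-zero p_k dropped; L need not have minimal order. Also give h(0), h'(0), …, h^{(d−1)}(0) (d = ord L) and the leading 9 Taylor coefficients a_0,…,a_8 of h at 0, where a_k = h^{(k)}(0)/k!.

f: a_k = -2, -2, -6, -10, -22, -42, -86, -170, -342, …
h₀=f(r): pull back L_f along r ⇒ L₀.
h=∫h₀ ⇒ L = L₀·Dx.
L = (-1 - 6·x)·Dx + (1 + 5·x + 6·x^2)·Dx^2  (order 2).
h: a_k = 0, -2, -1, -2/3, 3/2, -18/5, 9, -162/7, 243/4, …
ICs: h(0) = 0, h′(0) = -2.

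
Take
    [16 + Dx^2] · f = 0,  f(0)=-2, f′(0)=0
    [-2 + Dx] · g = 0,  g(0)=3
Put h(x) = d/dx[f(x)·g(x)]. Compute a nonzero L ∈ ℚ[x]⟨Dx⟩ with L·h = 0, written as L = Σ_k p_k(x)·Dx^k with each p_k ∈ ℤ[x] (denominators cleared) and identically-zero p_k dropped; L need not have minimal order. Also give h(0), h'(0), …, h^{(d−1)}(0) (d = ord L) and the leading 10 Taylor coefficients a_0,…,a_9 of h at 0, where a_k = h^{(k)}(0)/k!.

f: a_k = -2, 0, 16, 0, -64/3, 0, 512/45, 0, -1024/315, 0, …
g: a_k = 3, 6, 6, 4, 2, 4/5, 4/15, 8/105, 2/105, 4/945, …
h₀=f·g: eliminate ⇒ L₀, order ≤ 2·1.
Differentiate: ansatz ord ≤ ord L₀ ⇒ L.
L = 20 - 4·Dx + Dx^2  (order 2).
h: a_k = -12, 72, 264, 112, -328, -1872/5, -464/15, 16864/105, 9592/105, -1264/315, …
ICs: h(0) = -12, h′(0) = 72.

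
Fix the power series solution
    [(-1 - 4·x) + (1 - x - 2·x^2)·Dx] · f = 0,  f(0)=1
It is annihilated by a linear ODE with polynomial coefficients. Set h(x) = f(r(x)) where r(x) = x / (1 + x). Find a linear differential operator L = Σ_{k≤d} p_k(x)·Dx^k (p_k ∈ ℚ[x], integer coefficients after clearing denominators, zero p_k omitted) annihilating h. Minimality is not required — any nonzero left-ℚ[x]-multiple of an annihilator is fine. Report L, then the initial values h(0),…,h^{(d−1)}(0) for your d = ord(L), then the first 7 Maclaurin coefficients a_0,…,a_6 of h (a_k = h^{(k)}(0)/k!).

L = (1 + 5·x) + (-1 - 2·x + x^2 + 2·x^3)·Dx  (order 1).
h: a_k = 1, 1, 2, 0, 4, -4, 12, …
ICs: h(0) = 1.

f: a_k = 1, 1, 3, 5, 11, 21, 43, …
h₀=f(r): pull back L_f along r ⇒ L₀.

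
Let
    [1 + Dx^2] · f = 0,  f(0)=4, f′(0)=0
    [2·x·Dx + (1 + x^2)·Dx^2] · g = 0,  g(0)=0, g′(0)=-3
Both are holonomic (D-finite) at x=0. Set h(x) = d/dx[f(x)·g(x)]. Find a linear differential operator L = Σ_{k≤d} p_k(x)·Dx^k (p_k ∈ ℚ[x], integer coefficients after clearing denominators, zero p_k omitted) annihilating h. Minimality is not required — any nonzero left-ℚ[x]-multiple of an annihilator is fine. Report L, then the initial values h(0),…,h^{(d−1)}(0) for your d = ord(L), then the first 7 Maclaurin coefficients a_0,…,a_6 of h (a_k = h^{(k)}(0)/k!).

f: a_k = 4, 0, -2, 0, 1/6, 0, -1/180, …
g: a_k = 0, -3, 0, 1, 0, -3/5, 0, …
Sym-product of L_f,L_g gives L₀ (≤ ord 4).
Differentiate: ansatz ord ≤ ord L₀ ⇒ L.
L = (110 + 294·x^2 + 461·x^4 + 96·x^6 + 12·x^8 + 2·x^10 + x^12) + (68·x + 284·x^3 + 280·x^5 + 80·x^7 + 20·x^9 + 4·x^11)·Dx + (120 + 340·x^2 + 534·x^4 + 148·x^6 + 32·x^8 + 8·x^10 + 2·x^12)·Dx^2 + (68·x + 284·x^3 + 280·x^5 + 80·x^7 + 20·x^9 + 4·x^11)·Dx^3 + (10 + 46·x^2 + 73·x^4 + 52·x^6 + 20·x^8 + 6·x^10 + x^12)·Dx^4  (order 4).
h: a_k = -12, 0, 30, 0, -49/2, 0, 1301/60, …
ICs: h(0) = -12, h′(0) = 0, h′′(0) = 60, h′′′(0) = 0.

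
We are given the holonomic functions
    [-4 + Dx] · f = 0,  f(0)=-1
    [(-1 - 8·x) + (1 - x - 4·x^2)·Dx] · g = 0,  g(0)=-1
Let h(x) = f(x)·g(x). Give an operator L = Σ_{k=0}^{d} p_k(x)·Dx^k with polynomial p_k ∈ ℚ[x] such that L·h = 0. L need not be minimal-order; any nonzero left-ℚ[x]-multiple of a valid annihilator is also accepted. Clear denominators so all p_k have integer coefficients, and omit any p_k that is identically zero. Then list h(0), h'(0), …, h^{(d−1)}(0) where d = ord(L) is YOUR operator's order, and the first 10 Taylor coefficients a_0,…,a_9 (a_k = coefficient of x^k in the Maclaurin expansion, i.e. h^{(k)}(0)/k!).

f: a_k = -1, -4, -8, -32/3, -32/3, -128/15, -256/45, -1024/315, -512/315, -2048/2835, …
g: a_k = -1, -1, -5, -9, -29, -65, -181, -441, -1165, -2929, …
Sym-product of L_f,L_g gives L₀ (≤ ord 1).
L = (5 + 4·x - 16·x^2) + (-1 + x + 4·x^2)·Dx  (order 1).
h: a_k = 1, 5, 17, 143/3, 379/3, 4883/15, 7529/9, 674711/315, 1729283/315, 39855191/2835, …
ICs: h(0) = 1.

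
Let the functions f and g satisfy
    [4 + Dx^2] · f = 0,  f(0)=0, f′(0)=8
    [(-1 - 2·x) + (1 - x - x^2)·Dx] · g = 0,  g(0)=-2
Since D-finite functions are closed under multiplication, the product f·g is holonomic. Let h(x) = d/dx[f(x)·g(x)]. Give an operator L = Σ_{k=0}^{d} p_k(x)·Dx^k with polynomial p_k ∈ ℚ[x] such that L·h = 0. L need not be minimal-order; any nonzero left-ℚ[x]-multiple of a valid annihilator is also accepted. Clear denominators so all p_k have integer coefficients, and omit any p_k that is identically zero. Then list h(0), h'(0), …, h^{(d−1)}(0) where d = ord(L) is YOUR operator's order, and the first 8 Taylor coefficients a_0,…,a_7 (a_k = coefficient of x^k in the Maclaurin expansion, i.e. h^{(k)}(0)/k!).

L = (-6 - 16·x - 8·x^2 + 16·x^3 + 8·x^4) + (-1 + 2·x + 12·x^2 + 8·x^3)·Dx + (1 - 3·x - x^2 + 4·x^3 + 2·x^4)·Dx^2  (order 2).
h: a_k = -16, -32, -64, -448/3, -304, -2944/5, -10000/9, -647296/315, …
ICs: h(0) = -16, h′(0) = -32.

f: a_k = 0, 8, 0, -16/3, 0, 16/15, 0, -32/315, …
g: a_k = -2, -2, -4, -6, -10, -16, -26, -42, …
Sym-product of L_f,L_g gives L₀ (≤ ord 2).
h=h₀': d/dx-closure on L₀ ⇒ L.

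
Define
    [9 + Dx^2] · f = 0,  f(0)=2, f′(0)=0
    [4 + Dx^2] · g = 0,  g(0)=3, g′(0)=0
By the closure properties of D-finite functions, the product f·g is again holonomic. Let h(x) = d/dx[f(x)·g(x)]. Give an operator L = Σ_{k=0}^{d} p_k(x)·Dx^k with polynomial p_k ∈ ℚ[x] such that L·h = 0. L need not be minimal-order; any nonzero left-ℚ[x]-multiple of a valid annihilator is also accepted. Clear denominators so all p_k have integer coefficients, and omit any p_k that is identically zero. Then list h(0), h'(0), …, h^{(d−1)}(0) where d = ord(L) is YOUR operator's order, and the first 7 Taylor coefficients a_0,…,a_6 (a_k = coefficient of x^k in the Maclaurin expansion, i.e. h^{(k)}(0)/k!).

L = 25 + 26·Dx^2 + Dx^4  (order 4).
h: a_k = 0, -78, 0, 313, 0, -7813/20, 0, …
ICs: h(0) = 0, h′(0) = -78, h′′(0) = 0, h′′′(0) = 1878.

f: a_k = 2, 0, -9, 0, 27/4, 0, -81/40, …
g: a_k = 3, 0, -6, 0, 2, 0, -4/15, …
f·g: L₀ = L_f ⊗_s L_g, ord ≤ 2·2.
Differentiate: ansatz ord ≤ ord L₀ ⇒ L.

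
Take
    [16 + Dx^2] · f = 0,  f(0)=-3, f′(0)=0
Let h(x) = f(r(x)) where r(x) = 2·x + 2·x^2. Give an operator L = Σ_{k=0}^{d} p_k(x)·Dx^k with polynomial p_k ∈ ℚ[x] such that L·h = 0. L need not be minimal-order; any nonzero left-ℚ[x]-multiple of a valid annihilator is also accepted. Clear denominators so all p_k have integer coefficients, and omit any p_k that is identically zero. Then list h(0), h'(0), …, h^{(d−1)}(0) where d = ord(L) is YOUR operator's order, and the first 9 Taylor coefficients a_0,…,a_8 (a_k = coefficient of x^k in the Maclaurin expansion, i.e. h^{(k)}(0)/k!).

f: a_k = -3, 0, 24, 0, -32, 0, 256/15, 0, -512/105, …
Change of var in L_f (x↦r) gives L₀.
L = (64 + 384·x + 768·x^2 + 512·x^3) - 2·Dx + (1 + 2·x)·Dx^2  (order 2).
h: a_k = -3, 0, 96, 192, -416, -2048, -29696/15, 22528/5, 1535488/105, …
ICs: h(0) = -3, h′(0) = 0.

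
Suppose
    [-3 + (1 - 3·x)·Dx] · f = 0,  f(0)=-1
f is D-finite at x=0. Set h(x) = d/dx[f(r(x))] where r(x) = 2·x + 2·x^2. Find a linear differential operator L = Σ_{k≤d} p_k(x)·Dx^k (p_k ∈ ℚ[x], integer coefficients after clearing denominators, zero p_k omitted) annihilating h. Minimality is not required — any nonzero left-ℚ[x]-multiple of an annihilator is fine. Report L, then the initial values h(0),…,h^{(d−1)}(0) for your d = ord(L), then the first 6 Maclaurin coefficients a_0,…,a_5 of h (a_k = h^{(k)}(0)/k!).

f: a_k = -1, -3, -9, -27, -81, -243, …
Substitute x→r, Dx→(1/r')Dx; clear ⇒ L₀.
Derive L from L₀ (diff closure).
L = (14 + 36·x + 36·x^2) + (-1 + 4·x + 18·x^2 + 12·x^3)·Dx  (order 1).
h: a_k = -6, -84, -864, -7920, -68040, -561168, …
ICs: h(0) = -6.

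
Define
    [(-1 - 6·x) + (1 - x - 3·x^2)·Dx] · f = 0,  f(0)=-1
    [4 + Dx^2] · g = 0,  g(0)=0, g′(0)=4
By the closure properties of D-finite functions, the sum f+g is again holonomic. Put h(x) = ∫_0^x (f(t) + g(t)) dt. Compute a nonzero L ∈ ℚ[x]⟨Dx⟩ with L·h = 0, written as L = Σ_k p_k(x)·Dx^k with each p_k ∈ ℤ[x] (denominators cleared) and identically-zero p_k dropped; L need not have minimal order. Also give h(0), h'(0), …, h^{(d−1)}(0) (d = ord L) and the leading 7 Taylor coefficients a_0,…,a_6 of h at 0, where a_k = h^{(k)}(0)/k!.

f: a_k = -1, -1, -4, -7, -19, -40, -97, …
g: a_k = 0, 4, 0, -8/3, 0, 8/15, 0, …
f+g: L₀ = lclm(L_f,L_g), ord ≤ 1+2.
h=∫h₀ ⇒ L = L₀·Dx.
L = (92 + 608·x + 512·x^2 + 1104·x^3 + 360·x^4 + 432·x^5)·Dx + (-24 + 4·x + 24·x^2 + 80·x^3 + 180·x^4 + 216·x^5 + 216·x^6)·Dx^2 + (23 + 152·x + 128·x^2 + 276·x^3 + 90·x^4 + 108·x^5)·Dx^3 + (-6 + x + 6·x^2 + 20·x^3 + 45·x^4 + 54·x^5 + 54·x^6)·Dx^4  (order 4).
h: a_k = 0, -1, 3/2, -4/3, -29/12, -19/5, -296/45, …
ICs: h(0) = 0, h′(0) = -1, h′′(0) = 3, h′′′(0) = -8.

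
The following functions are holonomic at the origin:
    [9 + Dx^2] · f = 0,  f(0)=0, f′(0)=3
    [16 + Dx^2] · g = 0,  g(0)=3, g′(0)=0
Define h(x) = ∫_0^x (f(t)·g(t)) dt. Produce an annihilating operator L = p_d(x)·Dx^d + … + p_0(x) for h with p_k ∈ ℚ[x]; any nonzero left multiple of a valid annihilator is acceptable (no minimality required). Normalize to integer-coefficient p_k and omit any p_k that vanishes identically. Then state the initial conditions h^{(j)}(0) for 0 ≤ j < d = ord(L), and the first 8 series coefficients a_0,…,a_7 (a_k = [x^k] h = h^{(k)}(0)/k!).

L = 49·Dx + 50·Dx^3 + Dx^5  (order 5).
h: a_k = 0, 0, 9/2, 0, -171/8, 0, 2801/80, 0, …
ICs: h(0) = 0, h′(0) = 0, h′′(0) = 9, h′′′(0) = 0, h′′′′(0) = -513.

f: a_k = 0, 3, 0, -9/2, 0, 81/40, 0, -243/560, …
g: a_k = 3, 0, -24, 0, 32, 0, -256/15, 0, …
Product ⇒ symmetric product L₀, ord ≤ 4.
Integrate: L := L₀·Dx.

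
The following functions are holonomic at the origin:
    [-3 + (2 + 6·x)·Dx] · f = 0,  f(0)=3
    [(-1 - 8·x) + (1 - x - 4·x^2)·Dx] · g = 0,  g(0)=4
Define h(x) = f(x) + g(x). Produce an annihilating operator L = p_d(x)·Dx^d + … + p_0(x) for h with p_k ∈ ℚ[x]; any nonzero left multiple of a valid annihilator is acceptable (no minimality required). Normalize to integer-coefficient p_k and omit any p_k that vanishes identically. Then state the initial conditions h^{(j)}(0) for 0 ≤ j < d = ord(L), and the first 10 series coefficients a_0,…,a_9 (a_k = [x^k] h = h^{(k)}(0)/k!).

f: a_k = 3, 9/2, -27/8, 81/16, -1215/128, 5103/256, -45927/1024, 216513/2048, -8444007/32768, 42220035/65536, …
g: a_k = 4, 4, 20, 36, 116, 260, 724, 1764, 4660, 11716, …
Sum ⇒ L₀ = lclm(L_f,L_g) in ℚ(x)⟨Dx⟩.
L = (69 + 387·x + 900·x^2 + 1440·x^3) + (-49 - 318·x - 1257·x^2 - 3240·x^3 - 3600·x^4)·Dx + (-2 + 46·x + 234·x^2 - 86·x^3 - 1440·x^4 - 1440·x^5)·Dx^2  (order 2).
h: a_k = 7, 17/2, 133/8, 657/16, 13633/128, 71663/256, 695449/1024, 3829185/2048, 144254873/32768, 810039811/65536, …
ICs: h(0) = 7, h′(0) = 17/2.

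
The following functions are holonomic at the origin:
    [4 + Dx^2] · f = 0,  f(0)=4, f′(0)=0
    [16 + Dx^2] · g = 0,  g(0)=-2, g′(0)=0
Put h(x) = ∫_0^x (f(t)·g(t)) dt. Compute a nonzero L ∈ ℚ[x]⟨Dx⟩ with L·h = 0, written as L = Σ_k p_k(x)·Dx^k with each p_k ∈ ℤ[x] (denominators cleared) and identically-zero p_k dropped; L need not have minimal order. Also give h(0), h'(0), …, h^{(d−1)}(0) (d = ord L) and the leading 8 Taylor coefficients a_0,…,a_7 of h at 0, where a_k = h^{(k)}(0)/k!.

L = 144·Dx + 40·Dx^3 + Dx^5  (order 5).
h: a_k = 0, -8, 0, 80/3, 0, -656/15, 0, 2336/63, …
ICs: h(0) = 0, h′(0) = -8, h′′(0) = 0, h′′′(0) = 160, h′′′′(0) = 0.

f: a_k = 4, 0, -8, 0, 8/3, 0, -16/45, 0, …
g: a_k = -2, 0, 16, 0, -64/3, 0, 512/45, 0, …
Sym-product of L_f,L_g gives L₀ (≤ ord 4).
h=∫₀ˣh₀: take L = L₀·Dx.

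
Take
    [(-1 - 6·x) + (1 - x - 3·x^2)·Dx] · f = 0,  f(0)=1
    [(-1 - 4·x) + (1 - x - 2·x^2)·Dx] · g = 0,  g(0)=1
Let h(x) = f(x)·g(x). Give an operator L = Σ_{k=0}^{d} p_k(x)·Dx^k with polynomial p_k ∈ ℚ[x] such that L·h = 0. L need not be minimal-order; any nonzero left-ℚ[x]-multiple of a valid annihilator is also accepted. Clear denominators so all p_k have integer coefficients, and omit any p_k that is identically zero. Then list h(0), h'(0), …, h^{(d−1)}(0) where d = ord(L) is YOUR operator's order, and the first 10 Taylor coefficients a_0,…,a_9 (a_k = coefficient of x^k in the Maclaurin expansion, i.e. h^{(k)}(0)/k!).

L = (-2 - 8·x + 15·x^2 + 24·x^3) + (1 - 2·x - 4·x^2 + 5·x^3 + 6·x^4)·Dx  (order 1).
h: a_k = 1, 2, 8, 19, 54, 132, 337, 818, 2000, 4795, …
ICs: h(0) = 1.

f: a_k = 1, 1, 4, 7, 19, 40, 97, 217, 508, 1159, …
g: a_k = 1, 1, 3, 5, 11, 21, 43, 85, 171, 341, …
h₀=f·g: eliminate ⇒ L₀, order ≤ 1·1.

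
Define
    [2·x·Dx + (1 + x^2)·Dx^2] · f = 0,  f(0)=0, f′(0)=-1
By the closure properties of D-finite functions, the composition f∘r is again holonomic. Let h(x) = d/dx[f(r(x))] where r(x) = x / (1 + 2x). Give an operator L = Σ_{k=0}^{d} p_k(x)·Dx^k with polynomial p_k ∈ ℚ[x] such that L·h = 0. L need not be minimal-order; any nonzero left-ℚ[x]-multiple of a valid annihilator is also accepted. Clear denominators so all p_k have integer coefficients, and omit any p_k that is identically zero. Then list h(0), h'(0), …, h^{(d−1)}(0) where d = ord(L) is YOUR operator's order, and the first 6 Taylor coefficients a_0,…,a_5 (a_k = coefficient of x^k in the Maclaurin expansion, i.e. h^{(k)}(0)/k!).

f: a_k = 0, -1, 0, 1/3, 0, -1/5, …
L₀ from L_f via x↦r, Dx↦r'^{-1}Dx.
h=h₀': d/dx-closure on L₀ ⇒ L.
L = (4 + 10·x) + (1 + 4·x + 5·x^2)·Dx  (order 1).
h: a_k = -1, 4, -11, 24, -41, 44, …
ICs: h(0) = -1.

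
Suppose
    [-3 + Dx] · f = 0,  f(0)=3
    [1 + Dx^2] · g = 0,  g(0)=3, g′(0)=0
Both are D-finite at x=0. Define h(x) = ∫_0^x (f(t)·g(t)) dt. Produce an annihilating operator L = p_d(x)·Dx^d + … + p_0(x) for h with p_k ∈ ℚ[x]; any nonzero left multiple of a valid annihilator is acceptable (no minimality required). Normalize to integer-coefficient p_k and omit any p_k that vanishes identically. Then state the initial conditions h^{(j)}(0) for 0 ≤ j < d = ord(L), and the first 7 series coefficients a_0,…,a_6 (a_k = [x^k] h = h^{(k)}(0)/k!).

f: a_k = 3, 9, 27/2, 27/2, 81/8, 243/40, 243/80, …
g: a_k = 3, 0, -3/2, 0, 1/8, 0, -1/240, …
Product ⇒ symmetric product L₀, ord ≤ 2.
Integrate: L := L₀·Dx.
L = 10·Dx - 6·Dx^2 + Dx^3  (order 3).
h: a_k = 0, 9, 27/2, 12, 27/4, 21/10, -3/20, …
ICs: h(0) = 0, h′(0) = 9, h′′(0) = 27.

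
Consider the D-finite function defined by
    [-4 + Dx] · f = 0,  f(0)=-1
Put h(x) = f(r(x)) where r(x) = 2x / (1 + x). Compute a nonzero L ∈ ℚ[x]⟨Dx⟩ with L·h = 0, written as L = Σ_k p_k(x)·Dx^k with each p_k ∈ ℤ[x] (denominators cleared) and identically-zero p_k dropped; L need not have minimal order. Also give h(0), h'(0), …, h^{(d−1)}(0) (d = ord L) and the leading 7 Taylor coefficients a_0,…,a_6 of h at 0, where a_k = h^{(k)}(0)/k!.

f: a_k = -1, -4, -8, -32/3, -32/3, -128/15, -256/45, …
L₀ from L_f via x↦r, Dx↦r'^{-1}Dx.
L = -8 + (1 + 2·x + x^2)·Dx  (order 1).
h: a_k = -1, -8, -24, -88/3, -8/3, 88/5, -184/45, …
ICs: h(0) = -1.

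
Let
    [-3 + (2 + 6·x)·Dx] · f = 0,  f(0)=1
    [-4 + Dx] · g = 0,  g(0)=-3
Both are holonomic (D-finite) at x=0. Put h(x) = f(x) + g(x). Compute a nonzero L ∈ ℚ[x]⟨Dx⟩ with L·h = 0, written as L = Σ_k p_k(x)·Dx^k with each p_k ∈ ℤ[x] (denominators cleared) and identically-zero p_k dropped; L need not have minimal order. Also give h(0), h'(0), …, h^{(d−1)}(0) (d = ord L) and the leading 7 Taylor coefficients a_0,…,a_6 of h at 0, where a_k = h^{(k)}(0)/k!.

L = (132 + 288·x) + (-73 - 384·x - 576·x^2)·Dx + (10 + 78·x + 144·x^2)·Dx^2  (order 2).
h: a_k = -2, -21/2, -201/8, -485/16, -4501/128, -24263/1280, -491779/15360, …
ICs: h(0) = -2, h′(0) = -21/2.

f: a_k = 1, 3/2, -9/8, 27/16, -405/128, 1701/256, -15309/1024, …
g: a_k = -3, -12, -24, -32, -32, -128/5, -256/15, …
f+g: L₀ = lclm(L_f,L_g), ord ≤ 1+1.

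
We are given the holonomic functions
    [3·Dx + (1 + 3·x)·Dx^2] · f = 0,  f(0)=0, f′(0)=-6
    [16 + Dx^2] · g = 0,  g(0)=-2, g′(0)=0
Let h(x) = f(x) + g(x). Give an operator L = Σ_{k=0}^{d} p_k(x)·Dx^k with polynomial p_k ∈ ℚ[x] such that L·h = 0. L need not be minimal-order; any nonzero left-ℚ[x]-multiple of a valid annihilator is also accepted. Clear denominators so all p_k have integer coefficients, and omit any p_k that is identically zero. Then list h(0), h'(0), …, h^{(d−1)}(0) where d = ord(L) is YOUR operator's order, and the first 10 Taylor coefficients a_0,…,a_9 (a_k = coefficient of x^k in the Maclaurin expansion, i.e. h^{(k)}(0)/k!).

L = (1680 + 2304·x + 3456·x^2)·Dx + (272 + 1584·x + 3456·x^2 + 3456·x^3)·Dx^2 + (105 + 144·x + 216·x^2)·Dx^3 + (17 + 99·x + 216·x^2 + 216·x^3)·Dx^4  (order 4).
h: a_k = -2, -6, 25, -18, 115/6, -486/5, 11447/45, -4374/7, 2062619/1260, -4374, …
ICs: h(0) = -2, h′(0) = -6, h′′(0) = 50, h′′′(0) = -108.

f: a_k = 0, -6, 9, -18, 81/2, -486/5, 243, -4374/7, 6561/4, -4374, …
g: a_k = -2, 0, 16, 0, -64/3, 0, 512/45, 0, -1024/315, 0, …
h₀=f+g: left-lcm gives L₀, ord ≤ 4.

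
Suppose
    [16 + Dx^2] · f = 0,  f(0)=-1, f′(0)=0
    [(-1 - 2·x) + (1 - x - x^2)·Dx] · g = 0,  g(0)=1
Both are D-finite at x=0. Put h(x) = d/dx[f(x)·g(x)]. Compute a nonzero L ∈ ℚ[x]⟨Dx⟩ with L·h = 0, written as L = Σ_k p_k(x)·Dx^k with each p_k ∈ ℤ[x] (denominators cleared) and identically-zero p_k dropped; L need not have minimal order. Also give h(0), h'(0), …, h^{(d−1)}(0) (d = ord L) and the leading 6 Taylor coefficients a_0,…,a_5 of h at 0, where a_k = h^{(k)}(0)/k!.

L = (54 - 256·x - 128·x^2 + 256·x^3 + 128·x^4) + (-13 - 10·x + 48·x^2 + 32·x^3)·Dx + (7 - 15·x - 7·x^2 + 16·x^3 + 8·x^4)·Dx^2  (order 2).
h: a_k = -1, 12, 15, 4/3, 80/3, 1022/15, …
ICs: h(0) = -1, h′(0) = 12.

f: a_k = -1, 0, 8, 0, -32/3, 0, …
g: a_k = 1, 1, 2, 3, 5, 8, …
f·g: L₀ = L_f ⊗_s L_g, ord ≤ 2·1.
Derive L from L₀ (diff closure).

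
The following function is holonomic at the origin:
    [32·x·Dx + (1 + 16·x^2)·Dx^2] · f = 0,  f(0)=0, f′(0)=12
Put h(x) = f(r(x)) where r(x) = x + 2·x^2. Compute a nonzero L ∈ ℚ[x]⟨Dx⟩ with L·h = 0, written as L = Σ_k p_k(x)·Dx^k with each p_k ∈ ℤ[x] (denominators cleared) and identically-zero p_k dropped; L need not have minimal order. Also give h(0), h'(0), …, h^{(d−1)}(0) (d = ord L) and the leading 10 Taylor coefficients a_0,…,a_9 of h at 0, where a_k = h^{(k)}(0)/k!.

L = (-4 + 32·x + 256·x^2 + 768·x^3 + 768·x^4)·Dx + (1 + 4·x + 16·x^2 + 128·x^3 + 320·x^4 + 256·x^5)·Dx^2  (order 2).
h: a_k = 0, 12, 24, -64, -384, -768/5, 5632, 122880/7, -49152, -1359872/3, …
ICs: h(0) = 0, h′(0) = 12.

f: a_k = 0, 12, 0, -64, 0, 3072/5, 0, -49152/7, 0, 262144/3, …
f∘r: x↦r, Dx↦Dx/r' in L_f ⇒ L₀.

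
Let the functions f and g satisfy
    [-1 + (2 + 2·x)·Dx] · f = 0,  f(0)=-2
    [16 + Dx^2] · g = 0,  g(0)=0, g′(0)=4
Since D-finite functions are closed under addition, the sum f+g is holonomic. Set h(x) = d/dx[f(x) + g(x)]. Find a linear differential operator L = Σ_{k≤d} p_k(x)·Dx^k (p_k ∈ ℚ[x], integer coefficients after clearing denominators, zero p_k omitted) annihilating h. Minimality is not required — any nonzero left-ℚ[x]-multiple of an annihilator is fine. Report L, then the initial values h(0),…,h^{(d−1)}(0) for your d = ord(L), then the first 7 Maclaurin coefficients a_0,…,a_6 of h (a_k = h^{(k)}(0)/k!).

f: a_k = -2, -1, 1/4, -1/8, 5/64, -7/128, 21/512, …
g: a_k = 0, 4, 0, -32/3, 0, 128/15, 0, …
L₀ := lclm(L_f,L_g); ord L₀ ≤ 1+2.
h=h₀': d/dx-closure on L₀ ⇒ L.
L = (-1264 - 2048·x - 1024·x^2) + (-2144 - 6240·x - 6144·x^2 - 2048·x^3)·Dx + (-79 - 128·x - 64·x^2)·Dx^2 + (-134 - 390·x - 384·x^2 - 128·x^3)·Dx^3  (order 3).
h: a_k = 3, 1/2, -259/8, 5/16, 16279/384, 63/256, -1058971/46080, …
ICs: h(0) = 3, h′(0) = 1/2, h′′(0) = -259/4.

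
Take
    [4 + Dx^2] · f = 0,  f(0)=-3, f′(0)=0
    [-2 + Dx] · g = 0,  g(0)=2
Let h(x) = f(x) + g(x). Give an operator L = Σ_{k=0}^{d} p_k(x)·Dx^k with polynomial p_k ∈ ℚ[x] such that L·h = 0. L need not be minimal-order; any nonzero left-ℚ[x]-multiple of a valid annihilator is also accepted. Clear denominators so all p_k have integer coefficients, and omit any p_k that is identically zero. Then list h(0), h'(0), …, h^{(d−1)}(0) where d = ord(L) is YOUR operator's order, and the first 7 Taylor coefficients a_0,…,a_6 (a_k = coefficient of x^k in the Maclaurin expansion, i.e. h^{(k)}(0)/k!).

L = -8 + 4·Dx - 2·Dx^2 + Dx^3  (order 3).
h: a_k = -1, 4, 10, 8/3, -2/3, 8/15, 4/9, …
ICs: h(0) = -1, h′(0) = 4, h′′(0) = 20.

f: a_k = -3, 0, 6, 0, -2, 0, 4/15, …
g: a_k = 2, 4, 4, 8/3, 4/3, 8/15, 8/45, …
Weyl lclm of L_f,L_g ⇒ L₀ (ord ≤ 3).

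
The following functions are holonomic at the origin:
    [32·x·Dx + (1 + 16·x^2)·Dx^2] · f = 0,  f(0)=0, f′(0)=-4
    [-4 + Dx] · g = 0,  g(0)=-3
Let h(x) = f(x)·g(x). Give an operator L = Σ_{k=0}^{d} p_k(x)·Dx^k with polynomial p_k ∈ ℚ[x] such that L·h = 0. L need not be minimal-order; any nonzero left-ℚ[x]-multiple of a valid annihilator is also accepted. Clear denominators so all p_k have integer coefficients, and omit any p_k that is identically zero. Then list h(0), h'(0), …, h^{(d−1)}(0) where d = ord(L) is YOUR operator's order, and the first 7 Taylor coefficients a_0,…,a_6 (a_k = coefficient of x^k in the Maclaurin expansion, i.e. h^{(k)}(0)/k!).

L = (16 - 128·x + 256·x^2) + (-8 + 32·x - 128·x^2)·Dx + (1 + 16·x^2)·Dx^2  (order 2).
h: a_k = 0, 12, 48, 32, -128, 1152/5, 5632/3, …
ICs: h(0) = 0, h′(0) = 12.

f: a_k = 0, -4, 0, 64/3, 0, -1024/5, 0, …
g: a_k = -3, -12, -24, -32, -32, -128/5, -256/15, …
Product ⇒ symmetric product L₀, ord ≤ 2.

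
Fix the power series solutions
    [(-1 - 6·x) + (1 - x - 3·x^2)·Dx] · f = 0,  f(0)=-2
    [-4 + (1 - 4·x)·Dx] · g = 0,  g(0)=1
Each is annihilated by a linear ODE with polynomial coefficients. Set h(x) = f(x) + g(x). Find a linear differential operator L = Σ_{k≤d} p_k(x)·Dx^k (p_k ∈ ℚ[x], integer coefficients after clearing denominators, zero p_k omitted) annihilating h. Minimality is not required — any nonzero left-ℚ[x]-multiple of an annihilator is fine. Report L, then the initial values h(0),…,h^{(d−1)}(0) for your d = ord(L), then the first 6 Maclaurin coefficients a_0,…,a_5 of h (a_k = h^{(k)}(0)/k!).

L = (-72·x + 72·x^2 - 96·x^3) + (8 - 6·x - 66·x^2 + 112·x^3 - 192·x^4)·Dx + (-1 + 7·x - 15·x^2 + 10·x^3 + 20·x^4 - 48·x^5)·Dx^2  (order 2).
h: a_k = -1, 2, 8, 50, 218, 944, …
ICs: h(0) = -1, h′(0) = 2.

f: a_k = -2, -2, -8, -14, -38, -80, …
g: a_k = 1, 4, 16, 64, 256, 1024, …
Weyl lclm of L_f,L_g ⇒ L₀ (ord ≤ 2).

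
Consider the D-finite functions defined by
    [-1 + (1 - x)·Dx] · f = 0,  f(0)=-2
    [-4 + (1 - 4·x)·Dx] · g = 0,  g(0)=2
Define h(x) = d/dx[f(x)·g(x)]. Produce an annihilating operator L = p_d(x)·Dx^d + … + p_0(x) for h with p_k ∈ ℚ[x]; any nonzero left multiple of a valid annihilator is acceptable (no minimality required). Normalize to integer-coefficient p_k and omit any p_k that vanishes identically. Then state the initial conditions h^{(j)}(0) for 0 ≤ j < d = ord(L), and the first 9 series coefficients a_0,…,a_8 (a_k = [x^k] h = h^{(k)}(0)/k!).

f: a_k = -2, -2, -2, -2, -2, -2, -2, -2, -2, …
g: a_k = 2, 8, 32, 128, 512, 2048, 8192, 32768, 131072, …
f·g: L₀ = L_f ⊗_s L_g, ord ≤ 1·1.
Differentiate: ansatz ord ≤ ord L₀ ⇒ L.
L = (42 - 120·x + 96·x^2) + (-5 + 33·x - 60·x^2 + 32·x^3)·Dx  (order 1).
h: a_k = -20, -168, -1020, -5456, -27300, -131064, -611660, -2796192, -12582900, …
ICs: h(0) = -20.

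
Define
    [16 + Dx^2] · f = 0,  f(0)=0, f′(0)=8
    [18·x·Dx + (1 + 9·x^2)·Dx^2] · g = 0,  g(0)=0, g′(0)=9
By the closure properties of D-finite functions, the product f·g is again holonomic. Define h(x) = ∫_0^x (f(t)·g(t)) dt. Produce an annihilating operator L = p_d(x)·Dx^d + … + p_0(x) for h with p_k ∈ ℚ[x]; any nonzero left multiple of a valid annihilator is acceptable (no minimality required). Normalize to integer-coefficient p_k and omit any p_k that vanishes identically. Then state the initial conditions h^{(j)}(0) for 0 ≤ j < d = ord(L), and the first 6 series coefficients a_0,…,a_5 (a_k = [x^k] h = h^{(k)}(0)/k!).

f: a_k = 0, 8, 0, -64/3, 0, 256/15, …
g: a_k = 0, 9, 0, -27, 0, 729/5, …
Product ⇒ symmetric product L₀, ord ≤ 4.
h=∫₀ˣh₀: take L = L₀·Dx.
L = (20800 + 494784·x^2 + 2923776·x^4 + 11943936·x^6 + 26873856·x^8)·Dx + (19584·x + 342144·x^3 + 2239488·x^5 + 6718464·x^7)·Dx^2 + (1700 + 42732·x^2 + 318816·x^4 + 1492992·x^6 + 3359232·x^8)·Dx^3 + (1224·x + 21384·x^3 + 139968·x^5 + 419904·x^7)·Dx^4 + (25 + 738·x^2 + 8505·x^4 + 46656·x^6 + 104976·x^8)·Dx^5  (order 5).
h: a_k = 0, 0, 0, 24, 0, -408/5, …
ICs: h(0) = 0, h′(0) = 0, h′′(0) = 0, h′′′(0) = 144, h′′′′(0) = 0.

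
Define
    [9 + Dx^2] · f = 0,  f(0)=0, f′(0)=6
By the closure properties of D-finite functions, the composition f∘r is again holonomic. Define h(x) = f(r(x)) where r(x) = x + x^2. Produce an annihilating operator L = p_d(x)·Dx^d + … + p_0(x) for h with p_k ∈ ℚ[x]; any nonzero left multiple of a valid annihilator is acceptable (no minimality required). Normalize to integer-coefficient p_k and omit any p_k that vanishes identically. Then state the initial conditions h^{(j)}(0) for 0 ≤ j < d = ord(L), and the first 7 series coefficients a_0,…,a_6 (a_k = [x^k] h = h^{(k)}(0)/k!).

L = (9 + 54·x + 108·x^2 + 72·x^3) - 2·Dx + (1 + 2·x)·Dx^2  (order 2).
h: a_k = 0, 6, 6, -9, -27, -459/20, 45/4, …
ICs: h(0) = 0, h′(0) = 6.

f: a_k = 0, 6, 0, -9, 0, 81/20, 0, …
Change of var in L_f (x↦r) gives L₀.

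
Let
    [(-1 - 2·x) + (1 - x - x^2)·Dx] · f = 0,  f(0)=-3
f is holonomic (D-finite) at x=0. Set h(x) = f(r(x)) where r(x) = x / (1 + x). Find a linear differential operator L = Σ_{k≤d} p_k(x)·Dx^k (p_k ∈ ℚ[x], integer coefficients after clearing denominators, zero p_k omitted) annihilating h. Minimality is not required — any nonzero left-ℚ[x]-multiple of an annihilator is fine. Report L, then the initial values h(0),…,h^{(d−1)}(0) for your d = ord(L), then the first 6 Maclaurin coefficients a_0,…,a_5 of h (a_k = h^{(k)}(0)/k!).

f: a_k = -3, -3, -6, -9, -15, -24, …
f∘r: x↦r, Dx↦Dx/r' in L_f ⇒ L₀.
L = (1 + 3·x) + (-1 - 2·x + x^3)·Dx  (order 1).
h: a_k = -3, -3, -3, 0, -3, 3, …
ICs: h(0) = -3.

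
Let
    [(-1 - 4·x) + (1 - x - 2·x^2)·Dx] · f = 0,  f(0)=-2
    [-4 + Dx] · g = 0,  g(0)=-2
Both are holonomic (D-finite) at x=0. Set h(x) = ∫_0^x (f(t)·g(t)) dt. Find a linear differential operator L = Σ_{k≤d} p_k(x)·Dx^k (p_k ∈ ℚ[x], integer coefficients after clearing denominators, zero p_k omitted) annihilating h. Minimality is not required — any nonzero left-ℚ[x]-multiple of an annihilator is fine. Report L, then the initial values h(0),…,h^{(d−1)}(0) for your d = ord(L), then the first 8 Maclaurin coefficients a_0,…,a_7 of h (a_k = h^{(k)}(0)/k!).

L = (5 - 8·x^2)·Dx + (-1 + x + 2·x^2)·Dx^2  (order 2).
h: a_k = 0, 4, 10, 20, 107/3, 916/15, 1562/15, 11324/63, …
ICs: h(0) = 0, h′(0) = 4.

f: a_k = -2, -2, -6, -10, -22, -42, -86, -170, …
g: a_k = -2, -8, -16, -64/3, -64/3, -256/15, -512/45, -2048/315, …
Sym-product of L_f,L_g gives L₀ (≤ ord 1).
∫: right-multiply L₀ by Dx.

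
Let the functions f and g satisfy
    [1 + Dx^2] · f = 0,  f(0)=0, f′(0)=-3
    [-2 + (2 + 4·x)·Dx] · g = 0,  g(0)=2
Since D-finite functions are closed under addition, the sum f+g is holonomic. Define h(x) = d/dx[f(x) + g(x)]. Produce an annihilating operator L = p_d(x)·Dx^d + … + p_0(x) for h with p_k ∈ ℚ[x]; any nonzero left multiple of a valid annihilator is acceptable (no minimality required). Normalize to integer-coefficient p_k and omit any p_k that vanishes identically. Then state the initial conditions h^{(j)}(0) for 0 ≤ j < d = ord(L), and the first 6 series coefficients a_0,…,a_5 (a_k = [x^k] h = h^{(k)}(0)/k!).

f: a_k = 0, -3, 0, 1/2, 0, -1/40, …
g: a_k = 2, 2, -1, 1, -5/4, 7/4, …
Weyl lclm of L_f,L_g ⇒ L₀ (ord ≤ 3).
h₀' ⇒ L via d/dx closure of L₀.
L = (-4 - x - x^2) + (-1 - 3·x - 3·x^2 - 2·x^3)·Dx + (-4 - x - x^2)·Dx^2 + (-1 - 3·x - 3·x^2 - 2·x^3)·Dx^3  (order 3).
h: a_k = -1, -2, 9/2, -5, 69/8, -63/4, …
ICs: h(0) = -1, h′(0) = -2, h′′(0) = 9.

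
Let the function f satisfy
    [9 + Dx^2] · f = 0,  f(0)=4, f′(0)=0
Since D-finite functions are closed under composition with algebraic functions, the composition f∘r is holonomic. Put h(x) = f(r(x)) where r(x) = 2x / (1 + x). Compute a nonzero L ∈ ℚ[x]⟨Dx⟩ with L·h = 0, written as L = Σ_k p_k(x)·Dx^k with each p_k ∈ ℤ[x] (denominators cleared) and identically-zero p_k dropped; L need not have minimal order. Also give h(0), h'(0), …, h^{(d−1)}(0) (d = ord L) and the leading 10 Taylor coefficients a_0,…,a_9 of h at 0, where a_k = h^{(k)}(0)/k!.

L = 36 + (2 + 6·x + 6·x^2 + 2·x^3)·Dx + (1 + 4·x + 6·x^2 + 4·x^3 + x^4)·Dx^2  (order 2).
h: a_k = 4, 0, -72, 144, 0, -576, 7704/5, -11664/5, 12456/7, 58176/35, …
ICs: h(0) = 4, h′(0) = 0.

f: a_k = 4, 0, -18, 0, 27/2, 0, -81/20, 0, 729/1120, 0, …
h₀=f(r): pull back L_f along r ⇒ L₀.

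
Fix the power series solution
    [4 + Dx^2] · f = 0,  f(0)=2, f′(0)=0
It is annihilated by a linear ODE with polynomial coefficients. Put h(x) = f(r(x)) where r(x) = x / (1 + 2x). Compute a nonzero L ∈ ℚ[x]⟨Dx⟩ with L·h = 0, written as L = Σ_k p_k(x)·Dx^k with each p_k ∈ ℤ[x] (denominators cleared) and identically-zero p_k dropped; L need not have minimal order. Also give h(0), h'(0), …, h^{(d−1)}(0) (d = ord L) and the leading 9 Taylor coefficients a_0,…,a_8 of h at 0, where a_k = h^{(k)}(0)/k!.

f: a_k = 2, 0, -4, 0, 4/3, 0, -8/45, 0, 4/315, …
Change of var in L_f (x↦r) gives L₀.
L = 4 + (4 + 24·x + 48·x^2 + 32·x^3)·Dx + (1 + 8·x + 24·x^2 + 32·x^3 + 16·x^4)·Dx^2  (order 2).
h: a_k = 2, 0, -4, 16, -140/3, 352/3, -12008/45, 2784/5, -66796/63, …
ICs: h(0) = 2, h′(0) = 0.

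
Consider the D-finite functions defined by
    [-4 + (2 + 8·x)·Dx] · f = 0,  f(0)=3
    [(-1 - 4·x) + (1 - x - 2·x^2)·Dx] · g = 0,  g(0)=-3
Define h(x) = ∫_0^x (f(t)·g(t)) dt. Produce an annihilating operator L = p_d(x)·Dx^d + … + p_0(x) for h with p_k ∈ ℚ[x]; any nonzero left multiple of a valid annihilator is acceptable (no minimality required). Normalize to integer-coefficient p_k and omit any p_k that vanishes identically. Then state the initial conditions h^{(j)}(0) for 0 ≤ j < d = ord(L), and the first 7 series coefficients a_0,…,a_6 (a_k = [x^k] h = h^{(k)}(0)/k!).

f: a_k = 3, 6, -6, 12, -30, 84, -252, …
g: a_k = -3, -3, -9, -15, -33, -63, -129, …
f·g: L₀ = L_f ⊗_s L_g, ord ≤ 1·1.
h=∫h₀ ⇒ L = L₀·Dx.
L = (3 + 6·x + 12·x^2)·Dx + (-1 - 3·x + 6·x^2 + 8·x^3)·Dx^2  (order 2).
h: a_k = 0, -9, -27/2, -9, -117/4, -81/5, -189/2, …
ICs: h(0) = 0, h′(0) = -9.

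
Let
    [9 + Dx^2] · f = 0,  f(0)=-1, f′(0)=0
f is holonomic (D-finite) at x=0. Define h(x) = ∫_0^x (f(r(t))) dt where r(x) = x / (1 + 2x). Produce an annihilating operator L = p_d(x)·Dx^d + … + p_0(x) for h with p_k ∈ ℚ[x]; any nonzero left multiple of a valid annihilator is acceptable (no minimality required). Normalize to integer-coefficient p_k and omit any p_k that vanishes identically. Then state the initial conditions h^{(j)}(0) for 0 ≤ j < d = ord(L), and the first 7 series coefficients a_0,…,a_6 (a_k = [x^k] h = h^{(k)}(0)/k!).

f: a_k = -1, 0, 9/2, 0, -27/8, 0, 81/80, …
f∘r: x↦r, Dx↦Dx/r' in L_f ⇒ L₀.
h=∫h₀ ⇒ L = L₀·Dx.
L = 9·Dx + (4 + 24·x + 48·x^2 + 32·x^3)·Dx^2 + (1 + 8·x + 24·x^2 + 32·x^3 + 16·x^4)·Dx^3  (order 3).
h: a_k = 0, -1, 0, 3/2, -9/2, 81/8, -39/2, …
ICs: h(0) = 0, h′(0) = -1, h′′(0) = 0.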